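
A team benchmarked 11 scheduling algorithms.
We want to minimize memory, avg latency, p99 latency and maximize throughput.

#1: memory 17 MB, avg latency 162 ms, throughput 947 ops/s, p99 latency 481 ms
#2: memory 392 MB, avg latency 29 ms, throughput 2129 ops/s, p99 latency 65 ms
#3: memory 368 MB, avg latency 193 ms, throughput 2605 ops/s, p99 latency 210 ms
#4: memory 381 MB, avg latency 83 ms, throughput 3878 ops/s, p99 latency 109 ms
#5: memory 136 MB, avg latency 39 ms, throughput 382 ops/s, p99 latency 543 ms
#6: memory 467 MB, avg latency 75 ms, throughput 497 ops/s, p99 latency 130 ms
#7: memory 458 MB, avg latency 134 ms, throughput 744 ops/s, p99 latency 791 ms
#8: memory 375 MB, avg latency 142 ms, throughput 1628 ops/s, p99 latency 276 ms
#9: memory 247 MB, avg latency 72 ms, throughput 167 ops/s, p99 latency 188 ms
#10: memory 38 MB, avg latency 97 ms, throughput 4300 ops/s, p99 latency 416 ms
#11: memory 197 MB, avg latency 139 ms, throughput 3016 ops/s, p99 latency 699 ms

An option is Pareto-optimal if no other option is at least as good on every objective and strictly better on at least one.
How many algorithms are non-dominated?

8

#1: not dominated (best memory).
#2: not dominated (best avg latency).
#3: not dominated.
#4: not dominated.
#5: not dominated.
#6: dominated by #2 (memory 392≤467, avg latency 29≤75, throughput 2129≥497, p99 latency 65≤130).
#7: dominated by #2 (memory 392≤458, avg latency 29≤134, throughput 2129≥744, p99 latency 65≤791).
#8: not dominated.
#9: not dominated.
#10: not dominated (best throughput).
#11: dominated by #10 (memory 38≤197, avg latency 97≤139, throughput 4300≥3016, p99 latency 416≤699).
Pareto-optimal: #1, #2, #3, #4, #5, #8, #9, #10 → 8.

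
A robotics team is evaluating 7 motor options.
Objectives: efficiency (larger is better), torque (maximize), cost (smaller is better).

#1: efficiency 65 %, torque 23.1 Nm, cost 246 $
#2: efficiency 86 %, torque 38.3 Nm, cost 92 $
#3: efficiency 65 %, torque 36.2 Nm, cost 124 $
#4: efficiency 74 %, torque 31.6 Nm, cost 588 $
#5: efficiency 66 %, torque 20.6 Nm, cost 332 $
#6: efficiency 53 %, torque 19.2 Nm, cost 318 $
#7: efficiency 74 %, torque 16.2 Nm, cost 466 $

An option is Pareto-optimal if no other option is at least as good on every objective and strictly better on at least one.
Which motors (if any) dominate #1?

#2, #3

#2: efficiency 86≥65, torque 38.3≥23.1, cost 92≤246 — dominates #1.
#3: efficiency 65≥65, torque 36.2≥23.1, cost 124≤246 — dominates #1.
Others (#4, #5, #6, #7) are each worse than #1 on at least one objective.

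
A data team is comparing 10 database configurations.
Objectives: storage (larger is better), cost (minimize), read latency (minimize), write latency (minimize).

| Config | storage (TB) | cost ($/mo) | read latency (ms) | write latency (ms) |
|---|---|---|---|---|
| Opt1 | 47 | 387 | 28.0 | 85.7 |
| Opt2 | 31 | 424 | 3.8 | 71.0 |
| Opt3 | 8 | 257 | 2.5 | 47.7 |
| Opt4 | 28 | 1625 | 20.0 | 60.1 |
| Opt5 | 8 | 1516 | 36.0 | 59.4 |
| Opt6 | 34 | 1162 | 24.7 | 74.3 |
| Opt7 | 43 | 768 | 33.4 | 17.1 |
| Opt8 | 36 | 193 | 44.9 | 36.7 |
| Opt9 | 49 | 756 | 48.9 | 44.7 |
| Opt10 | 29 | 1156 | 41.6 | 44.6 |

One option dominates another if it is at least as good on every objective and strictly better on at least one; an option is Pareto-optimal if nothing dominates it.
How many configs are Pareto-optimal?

8

Opt1: not dominated.
Opt2: not dominated.
Opt3: not dominated (best read latency).
Opt4: not dominated.
Opt5: dominated by Opt3 (storage 8≥8, cost 257≤1516, read latency 2.5≤36.0, write latency 47.7≤59.4).
Opt6: not dominated.
Opt7: not dominated (best write latency).
Opt8: not dominated (best cost).
Opt9: not dominated (best storage).
Opt10: dominated by Opt7 (storage 43≥29, cost 768≤1156, read latency 33.4≤41.6, write latency 17.1≤44.6).
Pareto-optimal: Opt1, Opt2, Opt3, Opt4, Opt6, Opt7, Opt8, Opt9 → 8.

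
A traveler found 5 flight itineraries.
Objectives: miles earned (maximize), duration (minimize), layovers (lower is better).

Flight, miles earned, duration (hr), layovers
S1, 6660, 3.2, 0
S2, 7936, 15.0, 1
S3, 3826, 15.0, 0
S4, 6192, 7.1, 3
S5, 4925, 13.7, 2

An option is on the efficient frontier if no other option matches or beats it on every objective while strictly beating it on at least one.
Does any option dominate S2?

S1: worse on miles earned (6660 vs 7936).
S3: worse on miles earned (3826 vs 7936).
S4: worse on miles earned (6192 vs 7936).
S5: worse on miles earned (4925 vs 7936).
No option is at least as good as S2 on every objective and strictly better on one.

No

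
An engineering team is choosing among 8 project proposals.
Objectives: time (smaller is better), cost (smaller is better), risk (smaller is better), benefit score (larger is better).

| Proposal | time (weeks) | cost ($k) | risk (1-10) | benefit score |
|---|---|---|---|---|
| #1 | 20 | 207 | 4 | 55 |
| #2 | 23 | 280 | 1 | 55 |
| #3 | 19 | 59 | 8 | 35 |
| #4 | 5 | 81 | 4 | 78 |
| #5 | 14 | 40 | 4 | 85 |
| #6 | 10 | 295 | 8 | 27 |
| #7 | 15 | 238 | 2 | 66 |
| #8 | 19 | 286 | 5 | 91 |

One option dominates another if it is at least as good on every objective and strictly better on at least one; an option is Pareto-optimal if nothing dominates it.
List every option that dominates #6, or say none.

#4: time 5≤10, cost 81≤295, risk 4≤8, benefit score 78≥27 — dominates #6.
Others (#1, #2, #3, #5, #7, #8) are each worse than #6 on at least one objective.

#4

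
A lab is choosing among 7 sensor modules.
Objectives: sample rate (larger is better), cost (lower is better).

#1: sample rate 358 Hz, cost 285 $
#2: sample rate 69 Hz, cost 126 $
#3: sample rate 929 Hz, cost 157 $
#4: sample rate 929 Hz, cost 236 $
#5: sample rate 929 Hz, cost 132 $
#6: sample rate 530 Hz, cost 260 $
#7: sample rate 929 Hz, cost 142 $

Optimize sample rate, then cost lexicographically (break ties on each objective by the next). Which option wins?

#5

First maximize sample rate: best is 929, kept {#3, #4, #5, #7}.
Then minimize cost: best is 132, kept {#5}.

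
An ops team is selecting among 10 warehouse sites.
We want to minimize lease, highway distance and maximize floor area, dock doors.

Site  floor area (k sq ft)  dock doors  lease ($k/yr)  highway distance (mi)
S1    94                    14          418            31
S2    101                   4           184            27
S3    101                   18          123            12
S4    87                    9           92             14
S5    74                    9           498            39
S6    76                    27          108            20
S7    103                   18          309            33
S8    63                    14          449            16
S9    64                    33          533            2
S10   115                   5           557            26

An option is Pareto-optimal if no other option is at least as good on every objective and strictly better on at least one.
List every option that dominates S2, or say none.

S3

S3: floor area 101≥101, dock doors 18≥4, lease 123≤184, highway distance 12≤27 — dominates S2.
Others (S1, S4, S5, S6, S7, S8, S9, S10) are each worse than S2 on at least one objective.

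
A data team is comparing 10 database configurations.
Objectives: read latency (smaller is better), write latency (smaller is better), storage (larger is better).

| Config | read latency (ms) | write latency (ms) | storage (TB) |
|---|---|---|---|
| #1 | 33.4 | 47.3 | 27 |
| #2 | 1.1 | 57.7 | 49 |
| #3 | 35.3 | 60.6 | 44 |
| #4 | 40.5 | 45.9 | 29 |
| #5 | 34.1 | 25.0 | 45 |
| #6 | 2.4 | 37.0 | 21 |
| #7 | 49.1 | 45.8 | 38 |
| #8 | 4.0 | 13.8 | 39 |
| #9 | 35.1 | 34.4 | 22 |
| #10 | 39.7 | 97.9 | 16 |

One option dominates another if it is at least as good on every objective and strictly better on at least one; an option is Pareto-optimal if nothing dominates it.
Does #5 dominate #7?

#5 vs #7: read latency 34.1≤49.1, write latency 25.0≤45.8, storage 45≥38 — #5 is at least as good on every objective with at least one strict improvement.

Yes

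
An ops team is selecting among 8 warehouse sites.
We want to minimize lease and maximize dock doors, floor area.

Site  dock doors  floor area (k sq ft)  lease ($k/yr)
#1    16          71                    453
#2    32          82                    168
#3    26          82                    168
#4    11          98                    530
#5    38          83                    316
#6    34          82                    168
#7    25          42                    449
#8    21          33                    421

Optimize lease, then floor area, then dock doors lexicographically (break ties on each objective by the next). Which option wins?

First minimize lease: best is 168, kept {#2, #3, #6}.
Then maximize floor area: best is 82, kept {#2, #3, #6}.
Then maximize dock doors: best is 34, kept {#6}.

#6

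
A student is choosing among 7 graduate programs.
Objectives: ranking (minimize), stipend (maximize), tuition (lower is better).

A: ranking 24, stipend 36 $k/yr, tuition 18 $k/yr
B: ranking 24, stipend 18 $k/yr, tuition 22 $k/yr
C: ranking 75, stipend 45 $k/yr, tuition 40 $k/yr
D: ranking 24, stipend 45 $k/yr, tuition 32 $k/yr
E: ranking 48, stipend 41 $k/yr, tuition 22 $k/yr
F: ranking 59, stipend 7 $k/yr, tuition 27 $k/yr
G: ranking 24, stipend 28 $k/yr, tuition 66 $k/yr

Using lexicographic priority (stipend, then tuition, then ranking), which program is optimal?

D

First maximize stipend: best is 45, kept {C, D}.
Then minimize tuition: best is 32, kept {D}.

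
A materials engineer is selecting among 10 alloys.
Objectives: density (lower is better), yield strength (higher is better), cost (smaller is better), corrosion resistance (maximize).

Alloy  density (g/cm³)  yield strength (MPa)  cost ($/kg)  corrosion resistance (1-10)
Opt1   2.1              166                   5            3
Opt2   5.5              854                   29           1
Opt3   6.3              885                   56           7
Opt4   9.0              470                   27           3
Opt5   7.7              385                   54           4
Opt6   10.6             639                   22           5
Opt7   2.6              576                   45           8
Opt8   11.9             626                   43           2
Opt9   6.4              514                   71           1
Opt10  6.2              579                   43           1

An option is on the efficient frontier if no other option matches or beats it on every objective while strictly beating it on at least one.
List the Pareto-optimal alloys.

Opt1, Opt2, Opt3, Opt4, Opt6, Opt7

Opt1: not dominated (best density).
Opt2: not dominated.
Opt3: not dominated (best yield strength).
Opt4: not dominated.
Opt5: dominated by Opt7 (density 2.6≤7.7, yield strength 576≥385, cost 45≤54, corrosion resistance 8≥4).
Opt6: not dominated.
Opt7: not dominated (best corrosion resistance).
Opt8: dominated by Opt6 (density 10.6≤11.9, yield strength 639≥626, cost 22≤43, corrosion resistance 5≥2).
Opt9: dominated by Opt2 (density 5.5≤6.4, yield strength 854≥514, cost 29≤71, corrosion resistance 1≥1).
Opt10: dominated by Opt2 (density 5.5≤6.2, yield strength 854≥579, cost 29≤43, corrosion resistance 1≥1).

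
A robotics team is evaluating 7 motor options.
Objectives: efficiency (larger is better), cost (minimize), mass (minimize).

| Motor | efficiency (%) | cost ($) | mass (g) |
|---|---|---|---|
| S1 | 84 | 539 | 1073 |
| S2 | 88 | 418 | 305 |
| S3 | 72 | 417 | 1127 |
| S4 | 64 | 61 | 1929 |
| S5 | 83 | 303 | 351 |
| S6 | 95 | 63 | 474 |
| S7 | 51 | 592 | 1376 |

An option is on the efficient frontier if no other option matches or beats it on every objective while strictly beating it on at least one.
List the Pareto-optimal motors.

S2, S4, S5, S6

S1: dominated by S2 (efficiency 88≥84, cost 418≤539, mass 305≤1073).
S2: not dominated (best mass).
S3: dominated by S5 (efficiency 83≥72, cost 303≤417, mass 351≤1127).
S4: not dominated (best cost).
S5: not dominated.
S6: not dominated (best efficiency).
S7: dominated by S1 (efficiency 84≥51, cost 539≤592, mass 1073≤1376).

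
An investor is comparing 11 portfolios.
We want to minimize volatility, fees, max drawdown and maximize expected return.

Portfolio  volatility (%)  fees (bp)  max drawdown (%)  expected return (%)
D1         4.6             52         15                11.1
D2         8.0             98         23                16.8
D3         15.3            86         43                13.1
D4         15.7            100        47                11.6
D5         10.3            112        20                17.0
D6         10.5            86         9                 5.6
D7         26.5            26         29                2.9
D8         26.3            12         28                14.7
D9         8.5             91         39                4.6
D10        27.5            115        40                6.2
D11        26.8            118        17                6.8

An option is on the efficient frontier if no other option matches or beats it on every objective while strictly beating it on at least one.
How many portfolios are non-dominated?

D1: not dominated (best volatility).
D2: not dominated.
D3: not dominated.
D4: dominated by D2 (volatility 8.0≤15.7, fees 98≤100, max drawdown 23≤47, expected return 16.8≥11.6).
D5: not dominated (best expected return).
D6: not dominated (best max drawdown).
D7: dominated by D8 (volatility 26.3≤26.5, fees 12≤26, max drawdown 28≤29, expected return 14.7≥2.9).
D8: not dominated (best fees).
D9: dominated by D1 (volatility 4.6≤8.5, fees 52≤91, max drawdown 15≤39, expected return 11.1≥4.6).
D10: dominated by D1 (volatility 4.6≤27.5, fees 52≤115, max drawdown 15≤40, expected return 11.1≥6.2).
D11: dominated by D1 (volatility 4.6≤26.8, fees 52≤118, max drawdown 15≤17, expected return 11.1≥6.8).
Pareto-optimal: D1, D2, D3, D5, D6, D8 → 6.

6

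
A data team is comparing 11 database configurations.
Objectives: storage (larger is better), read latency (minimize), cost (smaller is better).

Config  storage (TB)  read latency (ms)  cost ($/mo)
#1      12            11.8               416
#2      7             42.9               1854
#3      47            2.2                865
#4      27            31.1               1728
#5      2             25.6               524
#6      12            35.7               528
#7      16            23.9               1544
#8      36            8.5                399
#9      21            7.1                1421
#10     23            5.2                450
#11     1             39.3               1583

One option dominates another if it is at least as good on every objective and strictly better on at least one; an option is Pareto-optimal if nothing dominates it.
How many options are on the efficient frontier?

3

#1: dominated by #8 (storage 36≥12, read latency 8.5≤11.8, cost 399≤416).
#2: dominated by #1 (storage 12≥7, read latency 11.8≤42.9, cost 416≤1854).
#3: not dominated (best storage).
#4: dominated by #3 (storage 47≥27, read latency 2.2≤31.1, cost 865≤1728).
#5: dominated by #1 (storage 12≥2, read latency 11.8≤25.6, cost 416≤524).
#6: dominated by #1 (storage 12≥12, read latency 11.8≤35.7, cost 416≤528).
#7: dominated by #3 (storage 47≥16, read latency 2.2≤23.9, cost 865≤1544).
#8: not dominated (best cost).
#9: dominated by #3 (storage 47≥21, read latency 2.2≤7.1, cost 865≤1421).
#10: not dominated.
#11: dominated by #1 (storage 12≥1, read latency 11.8≤39.3, cost 416≤1583).
Pareto-optimal: #3, #8, #10 → 3.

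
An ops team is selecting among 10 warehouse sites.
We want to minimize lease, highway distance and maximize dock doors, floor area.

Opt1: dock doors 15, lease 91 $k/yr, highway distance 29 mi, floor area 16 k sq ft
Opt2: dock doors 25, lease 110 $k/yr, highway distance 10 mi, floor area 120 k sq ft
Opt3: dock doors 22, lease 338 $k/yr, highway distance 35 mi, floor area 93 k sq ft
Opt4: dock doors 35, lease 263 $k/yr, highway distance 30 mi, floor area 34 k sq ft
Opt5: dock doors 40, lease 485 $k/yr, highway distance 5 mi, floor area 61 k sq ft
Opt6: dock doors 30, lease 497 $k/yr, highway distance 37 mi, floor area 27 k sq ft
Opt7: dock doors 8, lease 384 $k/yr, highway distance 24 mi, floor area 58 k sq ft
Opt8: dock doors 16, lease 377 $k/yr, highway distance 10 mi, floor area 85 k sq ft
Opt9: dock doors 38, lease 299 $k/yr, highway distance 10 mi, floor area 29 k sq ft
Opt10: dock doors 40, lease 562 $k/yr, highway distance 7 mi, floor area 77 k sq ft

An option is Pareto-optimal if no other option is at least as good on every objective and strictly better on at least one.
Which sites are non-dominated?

Opt1: not dominated (best lease).
Opt2: not dominated (best floor area).
Opt3: dominated by Opt2 (dock doors 25≥22, lease 110≤338, highway distance 10≤35, floor area 120≥93).
Opt4: not dominated.
Opt5: not dominated (best highway distance).
Opt6: dominated by Opt4 (dock doors 35≥30, lease 263≤497, highway distance 30≤37, floor area 34≥27).
Opt7: dominated by Opt2 (dock doors 25≥8, lease 110≤384, highway distance 10≤24, floor area 120≥58).
Opt8: dominated by Opt2 (dock doors 25≥16, lease 110≤377, highway distance 10≤10, floor area 120≥85).
Opt9: not dominated.
Opt10: not dominated.

Opt1, Opt2, Opt4, Opt5, Opt9, Opt10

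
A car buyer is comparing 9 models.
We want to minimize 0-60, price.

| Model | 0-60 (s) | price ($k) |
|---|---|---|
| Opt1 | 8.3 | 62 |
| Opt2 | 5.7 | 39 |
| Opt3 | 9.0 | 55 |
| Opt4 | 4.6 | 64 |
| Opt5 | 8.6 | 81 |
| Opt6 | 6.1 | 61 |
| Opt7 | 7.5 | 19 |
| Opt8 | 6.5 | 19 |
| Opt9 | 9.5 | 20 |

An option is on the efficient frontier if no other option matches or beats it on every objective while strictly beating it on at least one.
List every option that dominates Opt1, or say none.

Opt2: 0-60 5.7≤8.3, price 39≤62 — dominates Opt1.
Opt6: 0-60 6.1≤8.3, price 61≤62 — dominates Opt1.
Opt7: 0-60 7.5≤8.3, price 19≤62 — dominates Opt1.
Opt8: 0-60 6.5≤8.3, price 19≤62 — dominates Opt1.
Others (Opt3, Opt4, Opt5, Opt9) are each worse than Opt1 on at least one objective.

Opt2, Opt6, Opt7, Opt8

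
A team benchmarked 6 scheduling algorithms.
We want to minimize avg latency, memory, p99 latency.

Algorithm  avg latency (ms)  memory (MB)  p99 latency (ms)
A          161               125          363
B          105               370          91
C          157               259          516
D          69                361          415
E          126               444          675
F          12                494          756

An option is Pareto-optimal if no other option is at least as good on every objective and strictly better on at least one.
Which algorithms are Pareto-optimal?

A: not dominated (best memory).
B: not dominated (best p99 latency).
C: not dominated.
D: not dominated.
E: dominated by B (avg latency 105≤126, memory 370≤444, p99 latency 91≤675).
F: not dominated (best avg latency).

A, B, C, D, F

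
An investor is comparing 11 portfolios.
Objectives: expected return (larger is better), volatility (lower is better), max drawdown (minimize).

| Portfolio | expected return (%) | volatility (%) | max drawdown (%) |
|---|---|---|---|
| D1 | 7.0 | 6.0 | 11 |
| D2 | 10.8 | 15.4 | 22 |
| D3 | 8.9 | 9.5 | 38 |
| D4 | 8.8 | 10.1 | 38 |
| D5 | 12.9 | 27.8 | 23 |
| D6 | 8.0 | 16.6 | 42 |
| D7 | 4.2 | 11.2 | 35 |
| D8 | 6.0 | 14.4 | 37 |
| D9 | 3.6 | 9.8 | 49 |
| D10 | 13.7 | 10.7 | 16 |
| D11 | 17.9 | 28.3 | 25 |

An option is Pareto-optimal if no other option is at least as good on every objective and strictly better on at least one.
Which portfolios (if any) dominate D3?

D1: worse on expected return (7.0 vs 8.9).
D2: worse on volatility (15.4 vs 9.5).
D4: worse on expected return (8.8 vs 8.9).
D5: worse on volatility (27.8 vs 9.5).
D6: worse on expected return (8.0 vs 8.9).
D7: worse on expected return (4.2 vs 8.9).
D8: worse on expected return (6.0 vs 8.9).
D9: worse on expected return (3.6 vs 8.9).
D10: worse on volatility (10.7 vs 9.5).
D11: worse on volatility (28.3 vs 9.5).
No option dominates D3.

none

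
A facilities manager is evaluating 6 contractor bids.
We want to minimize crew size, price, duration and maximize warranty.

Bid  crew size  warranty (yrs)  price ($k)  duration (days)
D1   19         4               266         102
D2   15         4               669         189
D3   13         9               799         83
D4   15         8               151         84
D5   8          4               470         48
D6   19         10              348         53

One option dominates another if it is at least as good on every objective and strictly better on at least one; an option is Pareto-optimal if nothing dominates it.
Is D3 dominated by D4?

D4 vs D3: D4 is worse on crew size (15 vs 13), so it does not dominate D3.

No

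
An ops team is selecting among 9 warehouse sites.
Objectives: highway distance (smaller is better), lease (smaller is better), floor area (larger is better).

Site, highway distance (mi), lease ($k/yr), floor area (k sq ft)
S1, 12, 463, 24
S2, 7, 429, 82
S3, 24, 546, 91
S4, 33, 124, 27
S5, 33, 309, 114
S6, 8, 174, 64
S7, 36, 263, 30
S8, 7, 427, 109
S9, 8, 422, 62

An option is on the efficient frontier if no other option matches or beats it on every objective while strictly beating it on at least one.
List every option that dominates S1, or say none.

S2, S6, S8, S9

S2: highway distance 7≤12, lease 429≤463, floor area 82≥24 — dominates S1.
S6: highway distance 8≤12, lease 174≤463, floor area 64≥24 — dominates S1.
S8: highway distance 7≤12, lease 427≤463, floor area 109≥24 — dominates S1.
S9: highway distance 8≤12, lease 422≤463, floor area 62≥24 — dominates S1.
Others (S3, S4, S5, S7) are each worse than S1 on at least one objective.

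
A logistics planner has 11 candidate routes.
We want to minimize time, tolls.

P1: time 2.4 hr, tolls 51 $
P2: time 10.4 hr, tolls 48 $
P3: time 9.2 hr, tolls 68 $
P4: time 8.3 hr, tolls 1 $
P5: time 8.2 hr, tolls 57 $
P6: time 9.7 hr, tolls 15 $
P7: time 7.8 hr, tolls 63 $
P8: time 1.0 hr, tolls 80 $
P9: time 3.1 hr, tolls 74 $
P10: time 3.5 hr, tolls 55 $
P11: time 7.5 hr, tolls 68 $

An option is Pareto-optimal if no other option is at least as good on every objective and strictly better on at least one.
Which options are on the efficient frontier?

P1, P4, P8

P1: not dominated.
P2: dominated by P4 (time 8.3≤10.4, tolls 1≤48).
P3: dominated by P1 (time 2.4≤9.2, tolls 51≤68).
P4: not dominated (best tolls).
P5: dominated by P1 (time 2.4≤8.2, tolls 51≤57).
P6: dominated by P4 (time 8.3≤9.7, tolls 1≤15).
P7: dominated by P1 (time 2.4≤7.8, tolls 51≤63).
P8: not dominated (best time).
P9: dominated by P1 (time 2.4≤3.1, tolls 51≤74).
P10: dominated by P1 (time 2.4≤3.5, tolls 51≤55).
P11: dominated by P1 (time 2.4≤7.5, tolls 51≤68).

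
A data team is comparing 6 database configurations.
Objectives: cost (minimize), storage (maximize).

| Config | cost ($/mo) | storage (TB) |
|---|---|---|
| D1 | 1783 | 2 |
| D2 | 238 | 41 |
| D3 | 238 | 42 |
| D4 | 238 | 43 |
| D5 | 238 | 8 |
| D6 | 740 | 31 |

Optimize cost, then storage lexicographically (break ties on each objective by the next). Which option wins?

D4

First minimize cost: best is 238, kept {D2, D3, D4, D5}.
Then maximize storage: best is 43, kept {D4}.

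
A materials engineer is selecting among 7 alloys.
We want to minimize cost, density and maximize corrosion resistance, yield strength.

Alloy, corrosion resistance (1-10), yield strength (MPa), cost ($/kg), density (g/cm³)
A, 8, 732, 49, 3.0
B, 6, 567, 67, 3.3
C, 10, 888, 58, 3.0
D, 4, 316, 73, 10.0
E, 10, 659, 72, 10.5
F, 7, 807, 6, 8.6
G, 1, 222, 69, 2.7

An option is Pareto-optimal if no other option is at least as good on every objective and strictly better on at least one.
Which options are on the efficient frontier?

A: not dominated.
B: dominated by A (corrosion resistance 8≥6, yield strength 732≥567, cost 49≤67, density 3.0≤3.3).
C: not dominated (best yield strength).
D: dominated by A (corrosion resistance 8≥4, yield strength 732≥316, cost 49≤73, density 3.0≤10.0).
E: dominated by C (corrosion resistance 10≥10, yield strength 888≥659, cost 58≤72, density 3.0≤10.5).
F: not dominated (best cost).
G: not dominated (best density).

A, C, F, G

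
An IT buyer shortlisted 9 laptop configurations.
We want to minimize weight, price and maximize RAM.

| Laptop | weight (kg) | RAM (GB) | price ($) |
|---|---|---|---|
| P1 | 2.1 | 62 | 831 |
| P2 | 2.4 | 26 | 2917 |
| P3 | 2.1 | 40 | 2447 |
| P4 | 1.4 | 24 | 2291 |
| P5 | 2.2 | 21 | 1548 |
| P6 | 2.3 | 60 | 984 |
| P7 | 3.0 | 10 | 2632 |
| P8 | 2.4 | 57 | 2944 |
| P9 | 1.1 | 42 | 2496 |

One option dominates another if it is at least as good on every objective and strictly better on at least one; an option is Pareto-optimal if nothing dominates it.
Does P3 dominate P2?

P3 vs P2: weight 2.1≤2.4, RAM 40≥26, price 2447≤2917 — P3 is at least as good on every objective with at least one strict improvement.

Yes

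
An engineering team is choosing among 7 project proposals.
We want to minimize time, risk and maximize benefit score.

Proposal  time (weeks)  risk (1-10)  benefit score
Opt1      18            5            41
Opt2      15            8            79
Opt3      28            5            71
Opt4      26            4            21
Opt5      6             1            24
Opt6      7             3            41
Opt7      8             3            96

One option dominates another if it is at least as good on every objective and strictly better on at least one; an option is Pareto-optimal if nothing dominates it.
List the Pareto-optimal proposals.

Opt1: dominated by Opt6 (time 7≤18, risk 3≤5, benefit score 41≥41).
Opt2: dominated by Opt7 (time 8≤15, risk 3≤8, benefit score 96≥79).
Opt3: dominated by Opt7 (time 8≤28, risk 3≤5, benefit score 96≥71).
Opt4: dominated by Opt5 (time 6≤26, risk 1≤4, benefit score 24≥21).
Opt5: not dominated (best time).
Opt6: not dominated.
Opt7: not dominated (best benefit score).

Opt5, Opt6, Opt7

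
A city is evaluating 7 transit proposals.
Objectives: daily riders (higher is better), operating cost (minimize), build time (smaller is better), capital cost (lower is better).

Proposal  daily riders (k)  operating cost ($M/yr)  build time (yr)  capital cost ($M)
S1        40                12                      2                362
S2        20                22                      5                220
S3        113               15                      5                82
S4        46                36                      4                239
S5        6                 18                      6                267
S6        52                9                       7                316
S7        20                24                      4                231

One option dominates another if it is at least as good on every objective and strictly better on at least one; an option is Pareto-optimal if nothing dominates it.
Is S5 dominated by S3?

S3 vs S5: daily riders 113≥6, operating cost 15≤18, build time 5≤6, capital cost 82≤267 — S3 is at least as good on every objective with at least one strict improvement.

Yes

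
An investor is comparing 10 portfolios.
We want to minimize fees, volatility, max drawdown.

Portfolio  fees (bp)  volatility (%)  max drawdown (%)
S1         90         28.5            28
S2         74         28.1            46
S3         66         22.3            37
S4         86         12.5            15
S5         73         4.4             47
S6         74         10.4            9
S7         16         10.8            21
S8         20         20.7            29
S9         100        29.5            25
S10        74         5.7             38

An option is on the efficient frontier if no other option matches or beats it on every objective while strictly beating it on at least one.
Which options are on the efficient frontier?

S1: dominated by S4 (fees 86≤90, volatility 12.5≤28.5, max drawdown 15≤28).
S2: dominated by S3 (fees 66≤74, volatility 22.3≤28.1, max drawdown 37≤46).
S3: dominated by S7 (fees 16≤66, volatility 10.8≤22.3, max drawdown 21≤37).
S4: dominated by S6 (fees 74≤86, volatility 10.4≤12.5, max drawdown 9≤15).
S5: not dominated (best volatility).
S6: not dominated (best max drawdown).
S7: not dominated (best fees).
S8: dominated by S7 (fees 16≤20, volatility 10.8≤20.7, max drawdown 21≤29).
S9: dominated by S4 (fees 86≤100, volatility 12.5≤29.5, max drawdown 15≤25).
S10: not dominated.

S5, S6, S7, S10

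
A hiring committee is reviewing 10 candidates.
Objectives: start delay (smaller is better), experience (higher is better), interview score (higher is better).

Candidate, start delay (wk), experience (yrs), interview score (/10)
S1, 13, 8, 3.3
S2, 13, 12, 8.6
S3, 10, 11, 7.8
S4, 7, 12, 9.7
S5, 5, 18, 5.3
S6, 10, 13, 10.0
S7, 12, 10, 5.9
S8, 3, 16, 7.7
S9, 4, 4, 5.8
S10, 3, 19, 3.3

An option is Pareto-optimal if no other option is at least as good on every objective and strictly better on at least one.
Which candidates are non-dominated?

S1: dominated by S2 (start delay 13≤13, experience 12≥8, interview score 8.6≥3.3).
S2: dominated by S4 (start delay 7≤13, experience 12≥12, interview score 9.7≥8.6).
S3: dominated by S4 (start delay 7≤10, experience 12≥11, interview score 9.7≥7.8).
S4: not dominated.
S5: not dominated.
S6: not dominated (best interview score).
S7: dominated by S3 (start delay 10≤12, experience 11≥10, interview score 7.8≥5.9).
S8: not dominated.
S9: dominated by S8 (start delay 3≤4, experience 16≥4, interview score 7.7≥5.8).
S10: not dominated (best experience).

S4, S5, S6, S8, S10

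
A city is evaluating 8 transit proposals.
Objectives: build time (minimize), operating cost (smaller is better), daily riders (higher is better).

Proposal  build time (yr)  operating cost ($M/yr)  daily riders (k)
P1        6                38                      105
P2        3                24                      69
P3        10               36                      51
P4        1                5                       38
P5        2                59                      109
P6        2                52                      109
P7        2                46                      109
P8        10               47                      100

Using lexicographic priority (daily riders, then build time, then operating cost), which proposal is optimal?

First maximize daily riders: best is 109, kept {P5, P6, P7}.
Then minimize build time: best is 2, kept {P5, P6, P7}.
Then minimize operating cost: best is 46, kept {P7}.

P7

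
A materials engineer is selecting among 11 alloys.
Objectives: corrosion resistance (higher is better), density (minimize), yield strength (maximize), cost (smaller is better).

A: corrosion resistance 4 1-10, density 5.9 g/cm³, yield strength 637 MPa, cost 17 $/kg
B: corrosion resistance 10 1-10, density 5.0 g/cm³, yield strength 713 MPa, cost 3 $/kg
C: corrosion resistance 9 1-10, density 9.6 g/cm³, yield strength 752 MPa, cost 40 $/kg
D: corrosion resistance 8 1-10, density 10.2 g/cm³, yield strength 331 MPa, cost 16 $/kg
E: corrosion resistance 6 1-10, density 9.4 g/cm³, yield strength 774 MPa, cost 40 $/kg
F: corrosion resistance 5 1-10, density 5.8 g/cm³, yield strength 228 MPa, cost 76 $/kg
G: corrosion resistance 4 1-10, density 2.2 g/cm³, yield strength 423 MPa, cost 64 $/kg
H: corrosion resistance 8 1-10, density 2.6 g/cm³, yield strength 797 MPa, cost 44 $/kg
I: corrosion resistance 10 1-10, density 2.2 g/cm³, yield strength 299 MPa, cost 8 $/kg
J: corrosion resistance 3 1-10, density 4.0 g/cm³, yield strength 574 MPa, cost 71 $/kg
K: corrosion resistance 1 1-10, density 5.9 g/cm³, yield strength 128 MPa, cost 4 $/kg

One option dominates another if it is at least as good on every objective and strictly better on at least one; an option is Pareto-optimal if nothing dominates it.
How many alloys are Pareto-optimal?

6

A: dominated by B (corrosion resistance 10≥4, density 5.0≤5.9, yield strength 713≥637, cost 3≤17).
B: not dominated (best cost).
C: not dominated.
D: dominated by B (corrosion resistance 10≥8, density 5.0≤10.2, yield strength 713≥331, cost 3≤16).
E: not dominated.
F: dominated by B (corrosion resistance 10≥5, density 5.0≤5.8, yield strength 713≥228, cost 3≤76).
G: not dominated.
H: not dominated (best yield strength).
I: not dominated.
J: dominated by H (corrosion resistance 8≥3, density 2.6≤4.0, yield strength 797≥574, cost 44≤71).
K: dominated by B (corrosion resistance 10≥1, density 5.0≤5.9, yield strength 713≥128, cost 3≤4).
Pareto-optimal: B, C, E, G, H, I → 6.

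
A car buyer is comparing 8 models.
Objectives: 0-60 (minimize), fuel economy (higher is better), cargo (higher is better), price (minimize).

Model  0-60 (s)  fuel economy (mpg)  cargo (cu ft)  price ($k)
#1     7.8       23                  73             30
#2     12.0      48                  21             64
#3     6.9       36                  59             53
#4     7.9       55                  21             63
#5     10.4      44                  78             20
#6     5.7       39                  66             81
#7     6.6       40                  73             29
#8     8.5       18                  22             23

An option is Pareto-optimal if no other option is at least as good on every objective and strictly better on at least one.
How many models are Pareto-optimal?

#1: dominated by #7 (0-60 6.6≤7.8, fuel economy 40≥23, cargo 73≥73, price 29≤30).
#2: dominated by #4 (0-60 7.9≤12.0, fuel economy 55≥48, cargo 21≥21, price 63≤64).
#3: dominated by #7 (0-60 6.6≤6.9, fuel economy 40≥36, cargo 73≥59, price 29≤53).
#4: not dominated (best fuel economy).
#5: not dominated (best cargo).
#6: not dominated (best 0-60).
#7: not dominated.
#8: not dominated.
Pareto-optimal: #4, #5, #6, #7, #8 → 5.

5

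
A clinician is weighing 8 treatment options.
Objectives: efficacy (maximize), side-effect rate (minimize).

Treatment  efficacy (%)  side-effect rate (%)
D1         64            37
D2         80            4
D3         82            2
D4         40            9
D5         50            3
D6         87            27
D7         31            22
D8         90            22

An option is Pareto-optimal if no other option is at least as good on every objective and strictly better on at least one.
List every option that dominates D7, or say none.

D2, D3, D4, D5, D8

D2: efficacy 80≥31, side-effect rate 4≤22 — dominates D7.
D3: efficacy 82≥31, side-effect rate 2≤22 — dominates D7.
D4: efficacy 40≥31, side-effect rate 9≤22 — dominates D7.
D5: efficacy 50≥31, side-effect rate 3≤22 — dominates D7.
D8: efficacy 90≥31, side-effect rate 22≤22 — dominates D7.
Others (D1, D6) are each worse than D7 on at least one objective.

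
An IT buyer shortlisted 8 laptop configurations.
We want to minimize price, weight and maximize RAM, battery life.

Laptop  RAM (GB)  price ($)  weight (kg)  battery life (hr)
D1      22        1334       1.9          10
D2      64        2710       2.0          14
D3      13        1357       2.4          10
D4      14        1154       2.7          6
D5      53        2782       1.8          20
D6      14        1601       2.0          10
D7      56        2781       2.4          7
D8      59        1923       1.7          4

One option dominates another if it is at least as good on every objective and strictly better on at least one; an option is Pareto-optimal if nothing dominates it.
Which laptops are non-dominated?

D1, D2, D4, D5, D8

D1: not dominated.
D2: not dominated (best RAM).
D3: dominated by D1 (RAM 22≥13, price 1334≤1357, weight 1.9≤2.4, battery life 10≥10).
D4: not dominated (best price).
D5: not dominated (best battery life).
D6: dominated by D1 (RAM 22≥14, price 1334≤1601, weight 1.9≤2.0, battery life 10≥10).
D7: dominated by D2 (RAM 64≥56, price 2710≤2781, weight 2.0≤2.4, battery life 14≥7).
D8: not dominated (best weight).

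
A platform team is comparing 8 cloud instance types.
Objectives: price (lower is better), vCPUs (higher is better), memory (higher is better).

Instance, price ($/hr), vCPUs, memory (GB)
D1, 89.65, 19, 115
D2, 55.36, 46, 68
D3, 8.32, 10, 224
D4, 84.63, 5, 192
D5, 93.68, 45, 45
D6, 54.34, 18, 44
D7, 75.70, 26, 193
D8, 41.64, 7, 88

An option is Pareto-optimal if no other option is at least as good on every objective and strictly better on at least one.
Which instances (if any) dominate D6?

D1: worse on price (89.65 vs 54.34).
D2: worse on price (55.36 vs 54.34).
D3: worse on vCPUs (10 vs 18).
D4: worse on price (84.63 vs 54.34).
D5: worse on price (93.68 vs 54.34).
D7: worse on price (75.70 vs 54.34).
D8: worse on vCPUs (7 vs 18).
No option dominates D6.

none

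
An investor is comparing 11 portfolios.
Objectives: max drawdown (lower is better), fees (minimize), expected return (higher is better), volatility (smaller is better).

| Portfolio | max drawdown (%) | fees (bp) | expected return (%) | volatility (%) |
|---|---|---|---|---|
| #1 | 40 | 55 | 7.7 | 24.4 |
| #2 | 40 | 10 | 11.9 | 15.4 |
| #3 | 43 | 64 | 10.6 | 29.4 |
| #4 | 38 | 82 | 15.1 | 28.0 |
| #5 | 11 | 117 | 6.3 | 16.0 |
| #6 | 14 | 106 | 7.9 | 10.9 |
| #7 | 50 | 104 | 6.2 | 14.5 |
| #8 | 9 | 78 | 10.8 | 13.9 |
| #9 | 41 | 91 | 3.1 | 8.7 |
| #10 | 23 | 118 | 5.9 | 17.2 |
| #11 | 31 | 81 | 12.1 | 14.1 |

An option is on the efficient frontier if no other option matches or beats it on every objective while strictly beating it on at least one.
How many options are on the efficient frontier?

6

#1: dominated by #2 (max drawdown 40≤40, fees 10≤55, expected return 11.9≥7.7, volatility 15.4≤24.4).
#2: not dominated (best fees).
#3: dominated by #2 (max drawdown 40≤43, fees 10≤64, expected return 11.9≥10.6, volatility 15.4≤29.4).
#4: not dominated (best expected return).
#5: dominated by #8 (max drawdown 9≤11, fees 78≤117, expected return 10.8≥6.3, volatility 13.9≤16.0).
#6: not dominated.
#7: dominated by #8 (max drawdown 9≤50, fees 78≤104, expected return 10.8≥6.2, volatility 13.9≤14.5).
#8: not dominated (best max drawdown).
#9: not dominated (best volatility).
#10: dominated by #5 (max drawdown 11≤23, fees 117≤118, expected return 6.3≥5.9, volatility 16.0≤17.2).
#11: not dominated.
Pareto-optimal: #2, #4, #6, #8, #9, #11 → 6.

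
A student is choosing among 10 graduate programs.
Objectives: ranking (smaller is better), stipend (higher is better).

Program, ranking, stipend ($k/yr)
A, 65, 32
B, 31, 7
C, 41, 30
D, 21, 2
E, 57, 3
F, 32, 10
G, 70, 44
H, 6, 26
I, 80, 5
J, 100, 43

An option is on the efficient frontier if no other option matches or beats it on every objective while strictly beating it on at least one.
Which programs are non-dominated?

A, C, G, H

A: not dominated.
B: dominated by H (ranking 6≤31, stipend 26≥7).
C: not dominated.
D: dominated by H (ranking 6≤21, stipend 26≥2).
E: dominated by B (ranking 31≤57, stipend 7≥3).
F: dominated by H (ranking 6≤32, stipend 26≥10).
G: not dominated (best stipend).
H: not dominated (best ranking).
I: dominated by A (ranking 65≤80, stipend 32≥5).
J: dominated by G (ranking 70≤100, stipend 44≥43).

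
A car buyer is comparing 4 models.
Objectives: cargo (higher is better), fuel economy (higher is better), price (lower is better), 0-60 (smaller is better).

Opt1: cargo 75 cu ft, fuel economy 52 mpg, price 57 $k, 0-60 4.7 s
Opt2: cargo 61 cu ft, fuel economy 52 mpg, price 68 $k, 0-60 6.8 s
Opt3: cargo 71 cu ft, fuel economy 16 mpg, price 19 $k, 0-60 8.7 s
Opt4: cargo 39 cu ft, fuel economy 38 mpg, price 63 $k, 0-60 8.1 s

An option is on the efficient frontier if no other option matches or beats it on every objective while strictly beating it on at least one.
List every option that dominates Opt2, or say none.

Opt1: cargo 75≥61, fuel economy 52≥52, price 57≤68, 0-60 4.7≤6.8 — dominates Opt2.
Others (Opt3, Opt4) are each worse than Opt2 on at least one objective.

Opt1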